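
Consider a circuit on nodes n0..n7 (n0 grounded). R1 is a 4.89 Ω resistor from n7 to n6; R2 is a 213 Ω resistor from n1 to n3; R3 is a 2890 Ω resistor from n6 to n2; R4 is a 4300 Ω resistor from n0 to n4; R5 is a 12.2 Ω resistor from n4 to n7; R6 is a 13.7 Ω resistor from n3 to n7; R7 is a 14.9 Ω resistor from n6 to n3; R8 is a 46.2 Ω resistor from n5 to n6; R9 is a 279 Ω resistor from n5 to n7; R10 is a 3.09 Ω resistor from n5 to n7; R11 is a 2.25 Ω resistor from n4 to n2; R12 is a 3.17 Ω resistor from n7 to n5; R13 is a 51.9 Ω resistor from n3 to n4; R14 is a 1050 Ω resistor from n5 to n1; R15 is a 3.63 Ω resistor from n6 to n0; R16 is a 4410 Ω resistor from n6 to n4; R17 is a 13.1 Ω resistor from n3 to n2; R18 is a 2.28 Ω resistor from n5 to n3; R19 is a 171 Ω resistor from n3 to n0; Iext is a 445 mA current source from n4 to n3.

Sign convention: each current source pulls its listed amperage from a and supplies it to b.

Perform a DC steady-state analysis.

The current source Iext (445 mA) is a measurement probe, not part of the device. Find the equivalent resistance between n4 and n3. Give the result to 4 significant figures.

R_eq = 6.552 Ω

MNA unknowns: 7 node voltages V₁..V_7
R1: Y=0.2045 on G[7,6]
R2: Y=0.004695 on G[1,3]
R3: Y=0.0003460 on G[6,2]
R4: Y=0.0002326 on G[0,4]
R5: Y=0.08197 on G[4,7]
R6: Y=0.07299 on G[3,7]
R7: Y=0.06711 on G[6,3]
R8: Y=0.02165 on G[5,6]
R9: Y=0.003584 on G[5,7]
R10: Y=0.3236 on G[5,7]
R11: Y=0.4444 on G[4,2]
R12: Y=0.3155 on G[7,5]
R13: Y=0.01927 on G[3,4]
R14: Y=0.0009524 on G[5,1]
R15: Y=0.2755 on G[6,0]
R16: Y=0.0002268 on G[6,4]
R17: Y=0.07634 on G[3,2]
R18: Y=0.4386 on G[5,3]
R19: Y=0.005848 on G[3,0]
Iext: z[4]−=0.445, z[3]+=0.445
solve → V1=0.3209, V2=-2.115, V3=0.3724, V4=-2.543, V5=0.06722, V6=-0.005758, V7=-0.1390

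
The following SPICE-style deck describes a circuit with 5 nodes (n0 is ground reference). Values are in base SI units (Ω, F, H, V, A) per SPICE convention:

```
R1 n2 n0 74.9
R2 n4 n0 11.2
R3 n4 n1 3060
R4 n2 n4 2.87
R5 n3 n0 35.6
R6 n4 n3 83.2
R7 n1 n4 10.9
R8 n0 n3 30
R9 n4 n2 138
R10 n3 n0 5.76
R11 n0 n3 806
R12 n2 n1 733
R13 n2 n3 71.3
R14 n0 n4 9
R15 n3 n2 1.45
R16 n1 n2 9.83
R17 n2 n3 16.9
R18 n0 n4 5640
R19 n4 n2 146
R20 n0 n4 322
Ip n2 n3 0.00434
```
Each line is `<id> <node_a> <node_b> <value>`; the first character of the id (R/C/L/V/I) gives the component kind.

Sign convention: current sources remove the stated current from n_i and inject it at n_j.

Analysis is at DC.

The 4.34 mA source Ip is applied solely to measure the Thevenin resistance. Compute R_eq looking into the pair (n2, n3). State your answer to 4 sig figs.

R_eq = 1.160 Ω

Apply KCL at each of the 4 non-ground nodes and solve the resulting linear system.
Node n1: branches {R3, R7, R12, R16} → V_1 = -0.002600
Node n2: branches {R1, R4, R9, R12, R13, R15, R16, R17, R19, Ip} → V_2 = -0.003124
Node n3: branches {R5, R6, R8, R10, R11, R13, R15, R17, Ip} → V_3 = 0.001911
Node n4: branches {R2, R3, R4, R6, R7, R9, R14, R18, R19, R20} → V_4 = -0.002012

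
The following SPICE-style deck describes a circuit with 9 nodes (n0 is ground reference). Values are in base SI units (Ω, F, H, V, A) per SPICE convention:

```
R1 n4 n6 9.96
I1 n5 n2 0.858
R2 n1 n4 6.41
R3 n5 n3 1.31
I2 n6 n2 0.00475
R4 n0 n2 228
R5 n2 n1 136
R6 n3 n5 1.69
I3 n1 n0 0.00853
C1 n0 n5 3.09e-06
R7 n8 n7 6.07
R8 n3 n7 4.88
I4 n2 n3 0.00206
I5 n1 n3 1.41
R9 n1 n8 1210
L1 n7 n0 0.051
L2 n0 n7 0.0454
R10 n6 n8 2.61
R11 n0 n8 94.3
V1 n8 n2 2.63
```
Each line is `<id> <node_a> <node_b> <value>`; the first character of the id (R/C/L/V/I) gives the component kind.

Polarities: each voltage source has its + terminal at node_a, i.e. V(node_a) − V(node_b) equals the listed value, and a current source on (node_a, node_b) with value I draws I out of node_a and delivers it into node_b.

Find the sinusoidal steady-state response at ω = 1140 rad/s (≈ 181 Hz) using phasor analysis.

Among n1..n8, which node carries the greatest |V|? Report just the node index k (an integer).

1

MNA unknowns: 8 node voltages V₁..V_8 plus 1 source current (V1)
R1: Y=0.1004+0.000j on G[4,6]
I1: z[5]−=0.858, z[2]+=0.858
R2: Y=0.1560+0.000j on G[1,4]
R3: Y=0.7634+0.000j on G[5,3]
I2: z[6]−=0.00475, z[2]+=0.00475
R4: Y=0.004386+0.000j on G[0,2]
R5: Y=0.007353+0.000j on G[2,1]
R6: Y=0.5917+0.000j on G[3,5]
I3: z[1]−=0.00853, z[0]+=0.00853
C1: Y=0.000+0.003523j on G[0,5]
R7: Y=0.1647+0.000j on G[8,7]
R8: Y=0.2049+0.000j on G[3,7]
I4: z[2]−=0.00206, z[3]+=0.00206
I5: z[1]−=1.41, z[3]+=1.41
R9: Y=0.0008264+0.000j on G[1,8]
L1: Y=0.000-0.01720j on G[7,0]
L2: Y=0.000-0.01932j on G[0,7]
R10: Y=0.3831+0.000j on G[6,8]
R11: Y=0.01060+0.000j on G[0,8]
V1: row V8−V2=2.63, i_V1 at 8,2
solve → V1=-26.04+1.082j, V2=-5.041+1.082j, V3=3.438+1.132j, V4=-18.07+1.082j, V5=2.808+1.125j, V6=-5.671+1.082j, V7=0.7149+1.180j, V8=-2.411+1.082j
aux → i_V1=-0.7284+0.004745j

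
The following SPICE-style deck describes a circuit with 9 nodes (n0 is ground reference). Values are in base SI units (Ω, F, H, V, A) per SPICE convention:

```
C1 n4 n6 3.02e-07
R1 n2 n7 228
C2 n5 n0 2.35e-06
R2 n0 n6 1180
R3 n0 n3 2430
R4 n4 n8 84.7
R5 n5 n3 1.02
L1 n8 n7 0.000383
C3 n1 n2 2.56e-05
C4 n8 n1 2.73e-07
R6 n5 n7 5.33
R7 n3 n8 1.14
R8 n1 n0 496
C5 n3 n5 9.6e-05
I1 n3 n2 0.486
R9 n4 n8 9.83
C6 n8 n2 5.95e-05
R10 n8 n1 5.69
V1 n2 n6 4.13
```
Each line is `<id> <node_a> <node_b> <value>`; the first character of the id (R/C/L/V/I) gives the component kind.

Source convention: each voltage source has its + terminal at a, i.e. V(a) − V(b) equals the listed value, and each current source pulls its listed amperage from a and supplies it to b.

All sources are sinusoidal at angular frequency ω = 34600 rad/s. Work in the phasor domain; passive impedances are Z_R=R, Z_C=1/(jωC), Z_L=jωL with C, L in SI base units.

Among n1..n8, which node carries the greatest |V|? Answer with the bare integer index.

6

Element admittances at ω=34600 rad/s:
  Y(C1) = 0.000+0.01045j S between n4,n6
  Y(R1) = 0.004386+0.000j S between n2,n7
  Y(C2) = 0.000+0.08131j S between n5,n0
  Y(R2) = 0.0008475+0.000j S between n0,n6
  Y(R3) = 0.0004115+0.000j S between n0,n3
  Y(R4) = 0.01181+0.000j S between n4,n8
  Y(R5) = 0.9804+0.000j S between n5,n3
  Y(L1) = 0.000-0.07546j S between n8,n7
  Y(C3) = 0.000+0.8858j S between n1,n2
  Y(C4) = 0.000+0.009446j S between n8,n1
  Y(R6) = 0.1876+0.000j S between n5,n7
  Y(R7) = 0.8772+0.000j S between n3,n8
  Y(R8) = 0.002016+0.000j S between n1,n0
  Y(C5) = 0.000+3.322j S between n3,n5
  I1: injects 0.486 A into n2 (from n3)
  Y(R9) = 0.1017+0.000j S between n4,n8
  Y(C6) = 0.000+2.059j S between n8,n2
  Y(R10) = 0.1757+0.000j S between n8,n1
  V1: constraint V(n2)−V(n6) = 4.13
Assemble and solve the 9×9 MNA system:
  V(n1)=0.6287-0.1845j  V(n2)=0.5876-0.2040j  V(n3)=0.01474-0.01371j  V(n4)=0.5356-0.3504j  V(n5)=0.006771-0.02126j  V(n6)=-3.542-0.2040j  V(n7)=0.1080-0.1988j  V(n8)=0.5491+0.02489j
  i(V1)=-0.004532-0.04279j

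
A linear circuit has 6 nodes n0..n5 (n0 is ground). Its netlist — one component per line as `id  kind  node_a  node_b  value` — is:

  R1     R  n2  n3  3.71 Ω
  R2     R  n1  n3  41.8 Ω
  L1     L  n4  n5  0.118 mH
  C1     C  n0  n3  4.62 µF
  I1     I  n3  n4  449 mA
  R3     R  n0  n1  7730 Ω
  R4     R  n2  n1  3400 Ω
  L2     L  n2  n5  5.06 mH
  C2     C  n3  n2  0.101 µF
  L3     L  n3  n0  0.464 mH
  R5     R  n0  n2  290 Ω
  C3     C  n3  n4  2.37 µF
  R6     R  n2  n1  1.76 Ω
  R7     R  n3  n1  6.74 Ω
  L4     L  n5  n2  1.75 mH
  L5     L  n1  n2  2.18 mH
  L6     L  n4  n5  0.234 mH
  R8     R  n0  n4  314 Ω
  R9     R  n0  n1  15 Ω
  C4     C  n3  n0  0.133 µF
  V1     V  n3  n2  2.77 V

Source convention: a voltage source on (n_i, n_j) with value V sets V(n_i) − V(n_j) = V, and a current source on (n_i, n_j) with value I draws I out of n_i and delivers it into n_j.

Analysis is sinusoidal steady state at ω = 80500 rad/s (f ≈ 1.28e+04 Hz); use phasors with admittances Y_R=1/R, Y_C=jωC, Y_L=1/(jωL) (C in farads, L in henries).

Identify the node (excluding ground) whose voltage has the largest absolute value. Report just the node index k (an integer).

Element admittances at ω=80500 rad/s:
  Y(R1) = 0.2695+0.000j S between n2,n3
  Y(R2) = 0.02392+0.000j S between n1,n3
  Y(L1) = 0.000-0.1053j S between n4,n5
  Y(C1) = 0.000+0.3719j S between n0,n3
  I1: injects 0.449 A into n4 (from n3)
  Y(R3) = 0.0001294+0.000j S between n0,n1
  Y(R4) = 0.0002941+0.000j S between n2,n1
  Y(L2) = 0.000-0.002455j S between n2,n5
  Y(C2) = 0.000+0.008131j S between n3,n2
  Y(L3) = 0.000-0.02677j S between n3,n0
  Y(R5) = 0.003448+0.000j S between n0,n2
  Y(C3) = 0.000+0.1908j S between n3,n4
  Y(R6) = 0.5682+0.000j S between n2,n1
  Y(R7) = 0.1484+0.000j S between n3,n1
  Y(L4) = 0.000-0.007098j S between n5,n2
  Y(L5) = 0.000-0.005698j S between n1,n2
  Y(L6) = 0.000-0.05309j S between n4,n5
  Y(R8) = 0.003185+0.000j S between n0,n4
  Y(R9) = 0.06667+0.000j S between n0,n1
  Y(C4) = 0.000+0.01071j S between n3,n0
  V1: constraint V(n3)−V(n2) = 2.77
Assemble and solve the 6×6 MNA system:
  V(n1)=-1.866-0.3370j  V(n2)=-2.678-0.3736j  V(n3)=0.09228-0.3736j  V(n4)=0.2793-2.839j  V(n5)=0.1111-2.699j
  i(V1)=-1.196-0.01337j

4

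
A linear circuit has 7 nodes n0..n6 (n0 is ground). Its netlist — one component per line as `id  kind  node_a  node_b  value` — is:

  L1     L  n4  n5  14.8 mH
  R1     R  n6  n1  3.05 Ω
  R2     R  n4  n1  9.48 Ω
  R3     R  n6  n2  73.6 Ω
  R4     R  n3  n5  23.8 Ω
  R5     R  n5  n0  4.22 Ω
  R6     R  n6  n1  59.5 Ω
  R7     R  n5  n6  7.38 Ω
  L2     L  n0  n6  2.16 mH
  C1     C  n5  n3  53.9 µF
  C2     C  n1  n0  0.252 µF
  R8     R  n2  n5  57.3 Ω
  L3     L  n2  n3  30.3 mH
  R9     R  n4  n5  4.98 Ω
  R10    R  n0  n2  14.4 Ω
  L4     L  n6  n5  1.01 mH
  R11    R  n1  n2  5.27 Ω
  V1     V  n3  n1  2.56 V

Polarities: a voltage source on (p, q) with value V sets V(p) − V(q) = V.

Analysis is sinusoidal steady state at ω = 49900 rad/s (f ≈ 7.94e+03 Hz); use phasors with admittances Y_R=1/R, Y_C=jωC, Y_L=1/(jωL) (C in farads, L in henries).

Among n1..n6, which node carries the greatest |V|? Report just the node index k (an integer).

Element admittances at ω=49900 rad/s:
  Y(L1) = 0.000-0.001354j S between n4,n5
  Y(R1) = 0.3279+0.000j S between n6,n1
  Y(R2) = 0.1055+0.000j S between n4,n1
  Y(R3) = 0.01359+0.000j S between n6,n2
  Y(R4) = 0.04202+0.000j S between n3,n5
  Y(R5) = 0.2370+0.000j S between n5,n0
  Y(R6) = 0.01681+0.000j S between n6,n1
  Y(R7) = 0.1355+0.000j S between n5,n6
  Y(L2) = 0.000-0.009278j S between n0,n6
  Y(C1) = 0.000+2.690j S between n5,n3
  Y(C2) = 0.000+0.01257j S between n1,n0
  Y(R8) = 0.01745+0.000j S between n2,n5
  Y(L3) = 0.000-0.0006614j S between n2,n3
  Y(R9) = 0.2008+0.000j S between n4,n5
  Y(R10) = 0.06944+0.000j S between n0,n2
  Y(L4) = 0.000-0.01984j S between n6,n5
  Y(R11) = 0.1898+0.000j S between n1,n2
  V1: constraint V(n3)−V(n1) = 2.56
Assemble and solve the 7×7 MNA system:
  V(n1)=-2.125-0.1234j  V(n2)=-1.430-0.08761j  V(n3)=0.4349-0.1234j  V(n4)=-0.4570+0.008582j  V(n5)=0.4188+0.08384j  V(n6)=-1.395-0.1647j
  i(V1)=-0.5581-0.03324j

1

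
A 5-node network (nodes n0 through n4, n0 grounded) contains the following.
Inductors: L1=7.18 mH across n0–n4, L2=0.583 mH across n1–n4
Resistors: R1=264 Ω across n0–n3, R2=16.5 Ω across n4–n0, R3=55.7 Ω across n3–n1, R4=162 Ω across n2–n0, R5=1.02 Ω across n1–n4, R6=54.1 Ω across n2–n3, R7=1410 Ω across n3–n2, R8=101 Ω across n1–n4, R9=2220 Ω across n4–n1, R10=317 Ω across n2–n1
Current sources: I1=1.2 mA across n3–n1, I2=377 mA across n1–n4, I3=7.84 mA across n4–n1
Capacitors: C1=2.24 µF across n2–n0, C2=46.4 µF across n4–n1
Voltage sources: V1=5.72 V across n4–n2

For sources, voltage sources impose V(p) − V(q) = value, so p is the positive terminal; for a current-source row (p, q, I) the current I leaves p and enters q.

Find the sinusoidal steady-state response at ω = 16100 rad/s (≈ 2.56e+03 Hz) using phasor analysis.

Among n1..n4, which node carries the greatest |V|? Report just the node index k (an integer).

2

Element admittances at ω=16100 rad/s:
  Y(L1) = 0.000-0.008651j S between n0,n4
  Y(R1) = 0.003788+0.000j S between n0,n3
  Y(R2) = 0.06061+0.000j S between n4,n0
  Y(R3) = 0.01795+0.000j S between n3,n1
  Y(R4) = 0.006173+0.000j S between n2,n0
  Y(R5) = 0.9804+0.000j S between n1,n4
  Y(R6) = 0.01848+0.000j S between n2,n3
  I1: injects 0.0012 A into n1 (from n3)
  Y(R7) = 0.0007092+0.000j S between n3,n2
  Y(C1) = 0.000+0.03606j S between n2,n0
  I2: injects 0.377 A into n4 (from n1)
  Y(L2) = 0.000-0.1065j S between n1,n4
  I3: injects 0.00784 A into n1 (from n4)
  Y(R8) = 0.009901+0.000j S between n1,n4
  Y(R9) = 0.0004505+0.000j S between n4,n1
  Y(C2) = 0.000+0.7470j S between n4,n1
  Y(R10) = 0.003155+0.000j S between n2,n1
  V1: constraint V(n4)−V(n2) = 5.72
Assemble and solve the 5×5 MNA system:
  V(n1)=1.252+2.518j  V(n2)=-4.157+2.323j  V(n3)=-1.429+2.193j  V(n4)=1.563+2.323j
  i(V1)=-0.1788-0.1337j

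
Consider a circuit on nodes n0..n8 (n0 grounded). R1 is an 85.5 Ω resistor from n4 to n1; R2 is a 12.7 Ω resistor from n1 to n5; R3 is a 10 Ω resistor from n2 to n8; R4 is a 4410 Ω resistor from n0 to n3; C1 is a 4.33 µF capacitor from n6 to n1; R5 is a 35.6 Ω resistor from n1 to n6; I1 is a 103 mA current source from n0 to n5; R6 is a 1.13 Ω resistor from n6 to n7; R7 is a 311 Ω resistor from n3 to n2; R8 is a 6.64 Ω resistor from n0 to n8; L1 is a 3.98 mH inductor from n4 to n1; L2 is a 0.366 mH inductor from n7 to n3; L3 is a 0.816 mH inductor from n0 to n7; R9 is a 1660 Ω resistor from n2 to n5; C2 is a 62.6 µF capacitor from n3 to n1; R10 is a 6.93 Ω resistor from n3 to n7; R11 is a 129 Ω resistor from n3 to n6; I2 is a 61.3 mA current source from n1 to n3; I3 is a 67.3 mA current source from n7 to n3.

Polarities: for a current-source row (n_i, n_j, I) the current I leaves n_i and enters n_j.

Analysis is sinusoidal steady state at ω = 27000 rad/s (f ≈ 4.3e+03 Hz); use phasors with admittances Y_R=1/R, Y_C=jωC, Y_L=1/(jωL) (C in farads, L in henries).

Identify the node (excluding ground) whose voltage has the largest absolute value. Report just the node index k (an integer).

MNA unknowns: 8 node voltages V₁..V_8
R1: Y=0.01170+0.000j on G[4,1]
R2: Y=0.07874+0.000j on G[1,5]
R3: Y=0.1000+0.000j on G[2,8]
R4: Y=0.0002268+0.000j on G[0,3]
C1: Y=0.000+0.1169j on G[6,1]
R5: Y=0.02809+0.000j on G[1,6]
I1: z[0]−=0.103, z[5]+=0.103
R6: Y=0.8850+0.000j on G[6,7]
R7: Y=0.003215+0.000j on G[3,2]
R8: Y=0.1506+0.000j on G[0,8]
L1: Y=0.000-0.009306j on G[4,1]
L2: Y=0.000-0.1012j on G[7,3]
L3: Y=0.000-0.04539j on G[0,7]
R9: Y=0.0006024+0.000j on G[2,5]
C2: Y=0.000+1.690j on G[3,1]
R10: Y=0.1443+0.000j on G[3,7]
R11: Y=0.007752+0.000j on G[3,6]
I2: z[1]−=0.0613, z[3]+=0.0613
I3: z[7]−=0.0673, z[3]+=0.0673
solve → V1=0.9975+2.128j, V2=0.07436+0.1270j, V3=1.049+2.130j, V4=0.9975+2.128j, V5=2.289+2.113j, V6=0.2282+2.262j, V7=0.1789+2.166j, V8=0.02967+0.05070j

5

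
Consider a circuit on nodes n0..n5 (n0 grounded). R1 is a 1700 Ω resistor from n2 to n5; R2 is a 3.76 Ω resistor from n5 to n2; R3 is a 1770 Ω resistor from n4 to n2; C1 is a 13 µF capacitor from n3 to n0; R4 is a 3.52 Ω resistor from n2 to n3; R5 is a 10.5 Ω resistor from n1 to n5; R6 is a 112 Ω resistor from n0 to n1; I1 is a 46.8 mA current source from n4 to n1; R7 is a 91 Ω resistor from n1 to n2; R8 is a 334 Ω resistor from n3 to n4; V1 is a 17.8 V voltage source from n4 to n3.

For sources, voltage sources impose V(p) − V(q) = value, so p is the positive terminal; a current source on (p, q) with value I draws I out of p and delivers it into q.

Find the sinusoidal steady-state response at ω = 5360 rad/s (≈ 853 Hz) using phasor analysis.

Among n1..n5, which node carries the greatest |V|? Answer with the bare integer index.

4

MNA unknowns: 5 node voltages V₁..V_5 plus 1 source current (V1)
R1: Y=0.0005882+0.000j on G[2,5]
R2: Y=0.2660+0.000j on G[5,2]
R3: Y=0.0005650+0.000j on G[4,2]
C1: Y=0.000+0.06968j on G[3,0]
R4: Y=0.2841+0.000j on G[2,3]
R5: Y=0.09524+0.000j on G[1,5]
R6: Y=0.008929+0.000j on G[0,1]
I1: z[4]−=0.0468, z[1]+=0.0468
R7: Y=0.01099+0.000j on G[1,2]
R8: Y=0.002994+0.000j on G[3,4]
V1: row V4−V3=17.8, i_V1 at 4,3
solve → V1=0.6718+0.07542j, V2=0.1690+0.08371j, V3=-0.009663+0.08608j, V4=17.79+0.08608j, V5=0.3014+0.08153j
aux → i_V1=-0.1100-1.336e-06j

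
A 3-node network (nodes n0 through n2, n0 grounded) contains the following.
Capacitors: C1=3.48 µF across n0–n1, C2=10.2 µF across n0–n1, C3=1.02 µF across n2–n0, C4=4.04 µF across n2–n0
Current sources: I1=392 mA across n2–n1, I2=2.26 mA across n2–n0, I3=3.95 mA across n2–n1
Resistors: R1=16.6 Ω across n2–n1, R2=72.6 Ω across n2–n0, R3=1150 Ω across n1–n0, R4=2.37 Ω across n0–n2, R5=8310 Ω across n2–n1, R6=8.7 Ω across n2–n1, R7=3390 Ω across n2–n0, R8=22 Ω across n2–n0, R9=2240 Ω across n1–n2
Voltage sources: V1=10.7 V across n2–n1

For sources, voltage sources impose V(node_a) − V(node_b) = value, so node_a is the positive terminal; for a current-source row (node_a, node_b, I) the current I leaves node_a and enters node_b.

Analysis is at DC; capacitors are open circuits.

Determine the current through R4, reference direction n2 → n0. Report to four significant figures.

Element admittances at DC:
  Y(C1) = 0.000 S between n0,n1
  I1: injects 0.392 A into n1 (from n2)
  Y(R1) = 0.06024 S between n2,n1
  Y(C2) = 0.000 S between n0,n1
  Y(R2) = 0.01377 S between n2,n0
  Y(R3) = 0.0008696 S between n1,n0
  I2: injects 0.00226 A into n0 (from n2)
  Y(C3) = 0.000 S between n2,n0
  Y(R4) = 0.4219 S between n0,n2
  Y(R5) = 0.0001203 S between n2,n1
  Y(R6) = 0.1149 S between n2,n1
  Y(C4) = 0.000 S between n2,n0
  I3: injects 0.00395 A into n1 (from n2)
  Y(R7) = 0.0002950 S between n2,n0
  Y(R8) = 0.04545 S between n2,n0
  Y(R9) = 0.0004464 S between n1,n2
  V1: constraint V(n2)−V(n1) = 10.7
Assemble and solve the 3×3 MNA system:
  V(n1)=-10.69  V(n2)=0.01460
  i(V1)=-2.286

0.006162 A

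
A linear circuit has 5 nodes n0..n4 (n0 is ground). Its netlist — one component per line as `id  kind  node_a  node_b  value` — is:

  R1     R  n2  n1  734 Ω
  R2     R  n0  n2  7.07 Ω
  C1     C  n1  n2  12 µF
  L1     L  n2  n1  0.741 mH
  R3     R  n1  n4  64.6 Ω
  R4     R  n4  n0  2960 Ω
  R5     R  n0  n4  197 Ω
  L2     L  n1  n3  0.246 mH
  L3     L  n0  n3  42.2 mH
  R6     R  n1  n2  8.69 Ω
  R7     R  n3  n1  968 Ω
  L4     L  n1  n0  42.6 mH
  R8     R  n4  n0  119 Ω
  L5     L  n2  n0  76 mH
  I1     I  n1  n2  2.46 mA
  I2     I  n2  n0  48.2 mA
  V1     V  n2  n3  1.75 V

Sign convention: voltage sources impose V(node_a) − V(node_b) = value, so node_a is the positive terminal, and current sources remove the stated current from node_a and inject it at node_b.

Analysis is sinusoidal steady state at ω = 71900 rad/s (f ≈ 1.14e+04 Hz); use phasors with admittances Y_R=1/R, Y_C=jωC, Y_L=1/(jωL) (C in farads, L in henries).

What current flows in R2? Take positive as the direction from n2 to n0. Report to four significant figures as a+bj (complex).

-0.04668-0.0009247j A

Element admittances at ω=71900 rad/s:
  Y(R1) = 0.001362+0.000j S between n2,n1
  Y(R2) = 0.1414+0.000j S between n0,n2
  Y(C1) = 0.000+0.8628j S between n1,n2
  Y(L1) = 0.000-0.01877j S between n2,n1
  Y(R3) = 0.01548+0.000j S between n1,n4
  Y(R4) = 0.0003378+0.000j S between n4,n0
  Y(R5) = 0.005076+0.000j S between n0,n4
  Y(L2) = 0.000-0.05654j S between n1,n3
  Y(L3) = 0.000-0.0003296j S between n0,n3
  Y(R6) = 0.1151+0.000j S between n1,n2
  Y(R7) = 0.001033+0.000j S between n3,n1
  Y(L4) = 0.000-0.0003265j S between n1,n0
  Y(R8) = 0.008403+0.000j S between n4,n0
  Y(L5) = 0.000-0.0001830j S between n2,n0
  I1: injects 0.00246 A into n2 (from n1)
  I2: injects 0.0482 A into n0 (from n2)
  V1: constraint V(n2)−V(n3) = 1.75
Assemble and solve the 5×5 MNA system:
  V(n1)=-0.2079+0.01519j  V(n2)=-0.3301-0.006537j  V(n3)=-2.080-0.006537j  V(n4)=-0.1098+0.008024j
  i(V1)=-0.003164+0.1065j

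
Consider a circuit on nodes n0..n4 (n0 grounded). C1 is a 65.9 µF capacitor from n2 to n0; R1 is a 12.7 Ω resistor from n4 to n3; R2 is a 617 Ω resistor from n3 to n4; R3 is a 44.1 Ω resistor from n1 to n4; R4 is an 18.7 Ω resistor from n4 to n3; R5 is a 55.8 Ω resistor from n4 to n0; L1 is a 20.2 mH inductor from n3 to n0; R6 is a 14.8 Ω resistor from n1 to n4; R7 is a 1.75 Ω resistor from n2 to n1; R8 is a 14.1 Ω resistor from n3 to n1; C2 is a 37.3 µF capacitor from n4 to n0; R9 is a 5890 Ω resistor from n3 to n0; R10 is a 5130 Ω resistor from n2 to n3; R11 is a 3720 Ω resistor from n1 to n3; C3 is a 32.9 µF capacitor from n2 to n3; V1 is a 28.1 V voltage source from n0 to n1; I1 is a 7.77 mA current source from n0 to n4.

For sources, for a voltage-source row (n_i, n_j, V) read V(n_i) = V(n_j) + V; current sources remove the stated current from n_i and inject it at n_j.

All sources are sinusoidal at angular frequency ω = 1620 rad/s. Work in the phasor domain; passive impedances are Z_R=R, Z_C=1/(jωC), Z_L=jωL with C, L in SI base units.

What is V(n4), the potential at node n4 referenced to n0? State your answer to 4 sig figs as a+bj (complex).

MNA unknowns: 4 node voltages V₁..V_4 plus 1 source current (V1)
C1: Y=0.000+0.1068j on G[2,0]
R1: Y=0.07874+0.000j on G[4,3]
R2: Y=0.001621+0.000j on G[3,4]
R3: Y=0.02268+0.000j on G[1,4]
R4: Y=0.05348+0.000j on G[4,3]
R5: Y=0.01792+0.000j on G[4,0]
L1: Y=0.000-0.03056j on G[3,0]
R6: Y=0.06757+0.000j on G[1,4]
R7: Y=0.5714+0.000j on G[2,1]
R8: Y=0.07092+0.000j on G[3,1]
C2: Y=0.000+0.06043j on G[4,0]
R9: Y=0.0001698+0.000j on G[3,0]
R10: Y=0.0001949+0.000j on G[2,3]
R11: Y=0.0002688+0.000j on G[1,3]
C3: Y=0.000+0.05330j on G[2,3]
V1: row V0−V1=28.1, i_V1 at 0,1
I1: z[0]−=0.00777, z[4]+=0.00777
solve → V1=-28.10+0.000j, V2=-26.68+4.999j, V3=-26.50-0.2118j, V4=-23.66+5.790j
aux → i_V1=-1.326-3.364j

-23.66+5.790j V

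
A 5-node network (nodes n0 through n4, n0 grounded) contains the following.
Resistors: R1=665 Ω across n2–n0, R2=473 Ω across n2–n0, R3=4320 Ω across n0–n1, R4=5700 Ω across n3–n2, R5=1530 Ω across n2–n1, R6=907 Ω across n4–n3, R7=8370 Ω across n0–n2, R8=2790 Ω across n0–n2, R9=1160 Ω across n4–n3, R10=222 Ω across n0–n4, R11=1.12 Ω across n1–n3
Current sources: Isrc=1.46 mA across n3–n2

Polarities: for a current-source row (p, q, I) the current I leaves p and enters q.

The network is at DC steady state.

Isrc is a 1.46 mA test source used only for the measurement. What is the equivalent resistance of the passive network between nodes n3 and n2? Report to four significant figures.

Element admittances at DC:
  Y(R1) = 0.001504 S between n2,n0
  Y(R2) = 0.002114 S between n2,n0
  Y(R3) = 0.0002315 S between n0,n1
  Y(R4) = 0.0001754 S between n3,n2
  Y(R5) = 0.0006536 S between n2,n1
  Y(R6) = 0.001103 S between n4,n3
  Y(R7) = 0.0001195 S between n0,n2
  Y(R8) = 0.0003584 S between n0,n2
  Y(R9) = 0.0008621 S between n4,n3
  Y(R10) = 0.004505 S between n0,n4
  Y(R11) = 0.8929 S between n1,n3
  Isrc: injects 0.00146 A into n2 (from n3)
Assemble and solve the 4×4 MNA system:
  V(n1)=-0.5300  V(n2)=0.2072  V(n3)=-0.5307  V(n4)=-0.1612

R_eq = 505.4 Ω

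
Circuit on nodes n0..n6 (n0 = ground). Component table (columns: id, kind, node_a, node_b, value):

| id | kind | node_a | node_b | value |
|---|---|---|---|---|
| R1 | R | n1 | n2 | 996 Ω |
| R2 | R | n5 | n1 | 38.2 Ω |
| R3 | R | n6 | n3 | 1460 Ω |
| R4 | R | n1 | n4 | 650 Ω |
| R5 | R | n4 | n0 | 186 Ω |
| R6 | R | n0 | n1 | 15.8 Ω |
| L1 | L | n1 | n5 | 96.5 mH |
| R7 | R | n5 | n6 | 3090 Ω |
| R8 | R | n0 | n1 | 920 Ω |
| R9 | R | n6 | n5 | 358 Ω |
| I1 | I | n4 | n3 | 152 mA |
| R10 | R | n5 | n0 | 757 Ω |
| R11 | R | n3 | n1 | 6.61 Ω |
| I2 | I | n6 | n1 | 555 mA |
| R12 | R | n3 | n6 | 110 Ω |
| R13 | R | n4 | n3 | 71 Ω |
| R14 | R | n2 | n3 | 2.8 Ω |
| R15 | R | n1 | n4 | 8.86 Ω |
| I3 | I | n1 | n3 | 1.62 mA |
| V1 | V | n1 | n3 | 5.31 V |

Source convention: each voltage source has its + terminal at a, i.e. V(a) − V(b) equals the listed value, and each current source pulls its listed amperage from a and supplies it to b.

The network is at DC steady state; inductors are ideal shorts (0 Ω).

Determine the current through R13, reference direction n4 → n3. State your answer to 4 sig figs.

0.05085 A

MNA unknowns: 6 node voltages V₁..V_6 plus 2 source currents (L1, V1)
R1: Y=0.001004 on G[1,2]
R2: Y=0.02618 on G[5,1]
R3: Y=0.0006849 on G[6,3]
R4: Y=0.001538 on G[1,4]
R5: Y=0.005376 on G[4,0]
R6: Y=0.06329 on G[0,1]
L1: row V1−V5=0, i_L1 at 1,5
R7: Y=0.0003236 on G[5,6]
R8: Y=0.001087 on G[0,1]
R9: Y=0.002793 on G[6,5]
I1: z[4]−=0.152, z[3]+=0.152
R10: Y=0.001321 on G[5,0]
R11: Y=0.1513 on G[3,1]
I2: z[6]−=0.555, z[1]+=0.555
R12: Y=0.009091 on G[3,6]
R13: Y=0.01408 on G[4,3]
R14: Y=0.3571 on G[2,3]
R15: Y=0.1129 on G[1,4]
I3: z[1]−=0.00162, z[3]+=0.00162
V1: row V1−V3=5.31, i_V1 at 1,3
solve → V1=0.1285, V2=-5.167, V3=-5.181, V4=-1.571, V5=0.1285, V6=-46.95
aux → i_L1=0.1469, i_V1=-0.6048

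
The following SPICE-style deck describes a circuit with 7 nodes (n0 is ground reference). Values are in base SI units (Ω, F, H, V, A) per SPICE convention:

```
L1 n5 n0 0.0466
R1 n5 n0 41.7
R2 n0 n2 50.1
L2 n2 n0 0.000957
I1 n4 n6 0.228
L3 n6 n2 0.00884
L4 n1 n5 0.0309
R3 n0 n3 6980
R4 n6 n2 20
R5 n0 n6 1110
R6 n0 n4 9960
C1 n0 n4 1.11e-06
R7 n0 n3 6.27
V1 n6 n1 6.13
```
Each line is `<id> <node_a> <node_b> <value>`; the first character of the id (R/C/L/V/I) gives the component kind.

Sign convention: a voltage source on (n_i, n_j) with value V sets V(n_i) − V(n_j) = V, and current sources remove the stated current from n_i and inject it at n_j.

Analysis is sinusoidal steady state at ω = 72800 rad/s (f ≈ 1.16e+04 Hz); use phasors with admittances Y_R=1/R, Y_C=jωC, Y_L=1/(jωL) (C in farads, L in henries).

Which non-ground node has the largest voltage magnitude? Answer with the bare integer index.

Apply KCL at each of the 6 non-ground nodes and solve the resulting linear system.
Node n1: branches {L4, V1} → V_1 = 5.340+5.126j
Node n2: branches {R2, L2, L3, R4} → V_2 = 7.166+5.038j
Node n3: branches {R3, R7} → V_3 = 0.000+0.000j
Node n4: branches {I1, R6, C1} → V_4 = -0.003506+2.821j
Node n5: branches {L1, R1, L4} → V_5 = 0.09799-0.09597j
Node n6: branches {I1, L3, R4, R5, V1} → V_6 = 11.47+5.126j
Source currents: i(V1)=0.002322-0.002330j

6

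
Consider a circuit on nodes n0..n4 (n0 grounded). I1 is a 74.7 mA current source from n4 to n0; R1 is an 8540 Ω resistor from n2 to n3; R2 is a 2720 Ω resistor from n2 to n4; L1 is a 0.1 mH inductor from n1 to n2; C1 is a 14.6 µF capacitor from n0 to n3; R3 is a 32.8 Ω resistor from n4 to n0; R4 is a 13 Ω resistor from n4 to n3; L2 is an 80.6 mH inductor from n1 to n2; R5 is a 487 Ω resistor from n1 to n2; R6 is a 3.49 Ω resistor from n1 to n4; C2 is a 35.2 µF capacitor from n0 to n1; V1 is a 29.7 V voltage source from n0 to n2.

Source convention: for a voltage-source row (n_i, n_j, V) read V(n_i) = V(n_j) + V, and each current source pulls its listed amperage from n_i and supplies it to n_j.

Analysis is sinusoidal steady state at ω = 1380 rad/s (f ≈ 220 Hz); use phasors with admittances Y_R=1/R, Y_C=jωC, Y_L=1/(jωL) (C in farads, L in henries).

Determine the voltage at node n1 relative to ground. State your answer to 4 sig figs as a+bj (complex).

Element admittances at ω=1380 rad/s:
  I1: injects 0.0747 A into n0 (from n4)
  Y(R1) = 0.0001171+0.000j S between n2,n3
  Y(R2) = 0.0003676+0.000j S between n2,n4
  Y(L1) = 0.000-7.246j S between n1,n2
  Y(C1) = 0.000+0.02015j S between n0,n3
  Y(R3) = 0.03049+0.000j S between n4,n0
  Y(R4) = 0.07692+0.000j S between n4,n3
  Y(L2) = 0.000-0.008991j S between n1,n2
  Y(R5) = 0.002053+0.000j S between n1,n2
  Y(R6) = 0.2865+0.000j S between n1,n4
  Y(C2) = 0.000+0.04858j S between n0,n1
  V1: constraint V(n0)−V(n2) = 29.7
Assemble and solve the 5×5 MNA system:
  V(n1)=-29.96+0.1256j  V(n2)=-29.70+0.000j  V(n3)=-24.68+8.130j  V(n4)=-26.80+1.677j
  i(V1)=-0.9124-1.902j

-29.96+0.1256j V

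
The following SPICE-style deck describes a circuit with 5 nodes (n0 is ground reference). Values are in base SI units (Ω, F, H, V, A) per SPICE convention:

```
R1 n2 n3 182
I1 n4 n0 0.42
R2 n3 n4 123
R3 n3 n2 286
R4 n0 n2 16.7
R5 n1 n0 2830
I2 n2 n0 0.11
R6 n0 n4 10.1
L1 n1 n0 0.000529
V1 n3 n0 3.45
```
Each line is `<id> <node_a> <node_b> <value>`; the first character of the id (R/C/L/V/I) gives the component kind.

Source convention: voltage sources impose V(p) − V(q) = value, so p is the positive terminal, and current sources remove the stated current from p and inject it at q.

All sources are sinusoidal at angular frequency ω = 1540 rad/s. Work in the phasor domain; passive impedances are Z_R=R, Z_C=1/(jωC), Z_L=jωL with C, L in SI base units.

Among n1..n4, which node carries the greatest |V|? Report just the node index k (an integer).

Apply KCL at each of the 4 non-ground nodes and solve the resulting linear system.
Node n1: branches {R5, L1} → V_1 = 0.000+0.000j
Node n2: branches {R1, R3, R4, I2} → V_2 = -1.147+0.000j
Node n3: branches {R1, R2, R3, V1} → V_3 = 3.450+0.000j
Node n4: branches {I1, R2, R6} → V_4 = -3.658+0.000j
Source currents: i(V1)=-0.09912+0.000j

4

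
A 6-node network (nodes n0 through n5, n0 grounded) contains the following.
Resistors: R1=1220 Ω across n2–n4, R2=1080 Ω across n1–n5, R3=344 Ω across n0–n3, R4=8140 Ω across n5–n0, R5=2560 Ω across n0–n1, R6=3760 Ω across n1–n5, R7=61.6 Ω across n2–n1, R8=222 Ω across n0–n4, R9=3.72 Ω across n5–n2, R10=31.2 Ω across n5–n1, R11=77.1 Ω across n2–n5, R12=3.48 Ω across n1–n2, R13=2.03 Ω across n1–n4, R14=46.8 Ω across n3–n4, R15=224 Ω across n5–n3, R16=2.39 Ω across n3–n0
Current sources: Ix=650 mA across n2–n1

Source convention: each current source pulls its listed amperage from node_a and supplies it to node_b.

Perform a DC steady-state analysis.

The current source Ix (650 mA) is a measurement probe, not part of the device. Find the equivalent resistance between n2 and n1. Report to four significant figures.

Apply KCL at each of the 5 non-ground nodes and solve the resulting linear system.
Node n1: branches {R2, R5, R6, R7, R10, R12, R13, Ix} → V_1 = 0.2649
Node n2: branches {R1, R7, R9, R11, R12, Ix} → V_2 = -1.663
Node n3: branches {R3, R14, R15, R16} → V_3 = -0.002484
Node n4: branches {R1, R8, R13, R14} → V_4 = 0.2486
Node n5: branches {R2, R4, R6, R9, R10, R11, R15} → V_5 = -1.438

R_eq = 2.966 Ω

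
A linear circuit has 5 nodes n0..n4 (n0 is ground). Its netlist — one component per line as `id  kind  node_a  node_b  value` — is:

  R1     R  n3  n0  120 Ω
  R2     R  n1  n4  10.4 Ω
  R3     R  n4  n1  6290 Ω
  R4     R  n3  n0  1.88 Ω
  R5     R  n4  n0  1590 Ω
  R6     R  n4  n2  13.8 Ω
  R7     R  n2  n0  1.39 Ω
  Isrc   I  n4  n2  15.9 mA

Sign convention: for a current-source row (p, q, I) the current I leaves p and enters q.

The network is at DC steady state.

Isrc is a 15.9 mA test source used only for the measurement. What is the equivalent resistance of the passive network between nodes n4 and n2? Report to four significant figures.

R_eq = 13.68 Ω

Element admittances at DC:
  Y(R1) = 0.008333 S between n3,n0
  Y(R2) = 0.09615 S between n1,n4
  Y(R3) = 0.0001590 S between n4,n1
  Y(R4) = 0.5319 S between n3,n0
  Y(R5) = 0.0006289 S between n4,n0
  Y(R6) = 0.07246 S between n4,n2
  Y(R7) = 0.7194 S between n2,n0
  Isrc: injects 0.0159 A into n2 (from n4)
Assemble and solve the 4×4 MNA system:
  V(n1)=-0.2173  V(n2)=0.0001900  V(n3)=0.000  V(n4)=-0.2173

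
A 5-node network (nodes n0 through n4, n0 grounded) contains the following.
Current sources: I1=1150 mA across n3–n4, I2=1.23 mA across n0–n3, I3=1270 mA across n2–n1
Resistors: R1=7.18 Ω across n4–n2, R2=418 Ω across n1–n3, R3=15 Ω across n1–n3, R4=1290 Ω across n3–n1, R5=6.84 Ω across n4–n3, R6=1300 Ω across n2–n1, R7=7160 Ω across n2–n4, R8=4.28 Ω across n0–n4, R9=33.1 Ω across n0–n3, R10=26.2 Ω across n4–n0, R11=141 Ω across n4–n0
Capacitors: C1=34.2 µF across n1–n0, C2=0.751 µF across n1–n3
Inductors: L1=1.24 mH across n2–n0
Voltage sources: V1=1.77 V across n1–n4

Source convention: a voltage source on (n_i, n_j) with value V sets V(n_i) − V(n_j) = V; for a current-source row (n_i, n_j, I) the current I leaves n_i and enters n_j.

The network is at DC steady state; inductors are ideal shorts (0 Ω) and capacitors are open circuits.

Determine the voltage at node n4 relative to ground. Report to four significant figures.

Apply KCL at each of the 4 non-ground nodes and solve the resulting linear system.
Node n1: branches {R2, C1, R3, C2, R4, R6, I3, V1} → V_1 = 4.902
Node n2: branches {R1, R6, R7, I3, L1} → V_2 = 0.000
Node n3: branches {I1, R2, R3, C2, I2, R4, R5, R9} → V_3 = -1.415
Node n4: branches {I1, R1, R5, R7, R8, R10, R11, V1} → V_4 = 3.132
Source currents: i(L1)=-0.8296, i(V1)=0.8251

3.132 V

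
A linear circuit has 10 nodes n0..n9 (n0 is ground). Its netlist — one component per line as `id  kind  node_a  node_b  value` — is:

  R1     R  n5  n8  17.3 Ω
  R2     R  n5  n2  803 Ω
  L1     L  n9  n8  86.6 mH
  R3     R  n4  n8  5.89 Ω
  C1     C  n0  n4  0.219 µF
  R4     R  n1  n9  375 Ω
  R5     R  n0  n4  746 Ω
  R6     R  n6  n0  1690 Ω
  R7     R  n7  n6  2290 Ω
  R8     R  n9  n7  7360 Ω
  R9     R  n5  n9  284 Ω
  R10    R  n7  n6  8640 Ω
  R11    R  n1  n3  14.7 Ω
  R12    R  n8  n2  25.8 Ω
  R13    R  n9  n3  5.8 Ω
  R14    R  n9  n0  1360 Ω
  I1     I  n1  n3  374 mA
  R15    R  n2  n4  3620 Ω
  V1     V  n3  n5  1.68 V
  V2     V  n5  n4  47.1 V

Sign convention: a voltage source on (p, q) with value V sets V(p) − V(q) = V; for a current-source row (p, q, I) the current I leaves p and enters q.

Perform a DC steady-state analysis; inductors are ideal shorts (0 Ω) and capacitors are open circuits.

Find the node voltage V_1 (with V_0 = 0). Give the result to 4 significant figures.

Apply KCL at each of the 9 non-ground nodes and solve the resulting linear system.
Node n1: branches {R4, R11, I1} → V_1 = 31.99
Node n2: branches {R2, R12, R15} → V_2 = 17.77
Node n3: branches {R11, R13, I1, V1} → V_3 = 38.06
Node n4: branches {R3, C1, R5, R15, V2} → V_4 = -10.72
Node n5: branches {R1, R2, R9, V1, V2} → V_5 = 36.38
Node n6: branches {R6, R7, R10} → V_6 = 2.704
Node n7: branches {R7, R8, R10} → V_7 = 5.600
Node n8: branches {R1, L1, R3, R12} → V_8 = 17.38
Node n9: branches {L1, R4, R8, R9, R13, R14} → V_9 = 17.38
Source currents: i(L1)=3.657, i(V1)=-3.605, i(V2)=-4.793

31.99 V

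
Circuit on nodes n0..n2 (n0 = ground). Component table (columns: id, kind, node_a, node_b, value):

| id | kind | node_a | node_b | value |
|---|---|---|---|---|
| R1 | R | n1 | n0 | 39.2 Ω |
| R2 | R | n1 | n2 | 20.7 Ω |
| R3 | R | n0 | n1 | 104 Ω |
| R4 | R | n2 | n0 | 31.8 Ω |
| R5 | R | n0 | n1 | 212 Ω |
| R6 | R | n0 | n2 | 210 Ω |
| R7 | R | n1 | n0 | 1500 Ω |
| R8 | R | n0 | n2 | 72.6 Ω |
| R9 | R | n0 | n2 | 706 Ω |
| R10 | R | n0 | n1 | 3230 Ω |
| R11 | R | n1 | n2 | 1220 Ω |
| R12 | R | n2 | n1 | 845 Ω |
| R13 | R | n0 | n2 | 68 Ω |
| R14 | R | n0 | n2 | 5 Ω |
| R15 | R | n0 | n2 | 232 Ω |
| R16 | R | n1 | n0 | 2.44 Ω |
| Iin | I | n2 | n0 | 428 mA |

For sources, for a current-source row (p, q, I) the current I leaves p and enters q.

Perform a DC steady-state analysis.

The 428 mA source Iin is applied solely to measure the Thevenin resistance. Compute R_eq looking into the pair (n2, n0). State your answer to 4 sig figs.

Element admittances at DC:
  Y(R1) = 0.02551 S between n1,n0
  Y(R2) = 0.04831 S between n1,n2
  Y(R3) = 0.009615 S between n0,n1
  Y(R4) = 0.03145 S between n2,n0
  Y(R5) = 0.004717 S between n0,n1
  Y(R6) = 0.004762 S between n0,n2
  Y(R7) = 0.0006667 S between n1,n0
  Y(R8) = 0.01377 S between n0,n2
  Y(R9) = 0.001416 S between n0,n2
  Y(R10) = 0.0003096 S between n0,n1
  Y(R11) = 0.0008197 S between n1,n2
  Y(R12) = 0.001183 S between n2,n1
  Y(R13) = 0.01471 S between n0,n2
  Y(R14) = 0.2000 S between n0,n2
  Y(R15) = 0.004310 S between n0,n2
  Y(R16) = 0.4098 S between n1,n0
  Iin: injects 0.428 A into n0 (from n2)
Assemble and solve the 2×2 MNA system:
  V(n1)=-0.1362  V(n2)=-1.356

R_eq = 3.168 Ω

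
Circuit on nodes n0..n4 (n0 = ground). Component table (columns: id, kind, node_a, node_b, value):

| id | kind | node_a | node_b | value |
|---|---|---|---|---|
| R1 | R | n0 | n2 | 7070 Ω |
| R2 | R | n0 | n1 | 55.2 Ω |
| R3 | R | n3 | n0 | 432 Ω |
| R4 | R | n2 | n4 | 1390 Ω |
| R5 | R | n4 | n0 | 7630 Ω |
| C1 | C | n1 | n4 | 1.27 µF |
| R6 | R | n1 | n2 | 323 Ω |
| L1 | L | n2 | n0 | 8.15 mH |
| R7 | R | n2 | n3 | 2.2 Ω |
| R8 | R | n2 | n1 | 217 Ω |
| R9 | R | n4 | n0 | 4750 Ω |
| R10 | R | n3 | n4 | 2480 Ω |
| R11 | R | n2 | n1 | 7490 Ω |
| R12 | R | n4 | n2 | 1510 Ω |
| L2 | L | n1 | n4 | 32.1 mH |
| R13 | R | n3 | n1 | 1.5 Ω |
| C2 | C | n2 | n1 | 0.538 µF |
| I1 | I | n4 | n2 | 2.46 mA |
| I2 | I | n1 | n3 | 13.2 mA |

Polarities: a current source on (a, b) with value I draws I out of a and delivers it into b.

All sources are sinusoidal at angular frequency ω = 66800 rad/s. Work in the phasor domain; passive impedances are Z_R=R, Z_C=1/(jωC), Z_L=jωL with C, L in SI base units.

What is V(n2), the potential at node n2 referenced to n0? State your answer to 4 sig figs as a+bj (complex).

0.02486-0.001327j V

Apply KCL at each of the 4 non-ground nodes and solve the resulting linear system.
Node n1: branches {R2, C1, R6, R8, R11, L2, R13, C2, I2} → V_1 = -0.002585+0.001882j
Node n2: branches {R1, R4, R6, L1, R7, R8, R11, R12, C2, I1} → V_2 = 0.02486-0.001327j
Node n3: branches {R3, R7, R10, R13, I2} → V_3 = 0.02026+0.0005903j
Node n4: branches {R4, R5, C1, R9, R10, R12, L2, I1} → V_4 = -0.003372+0.03045j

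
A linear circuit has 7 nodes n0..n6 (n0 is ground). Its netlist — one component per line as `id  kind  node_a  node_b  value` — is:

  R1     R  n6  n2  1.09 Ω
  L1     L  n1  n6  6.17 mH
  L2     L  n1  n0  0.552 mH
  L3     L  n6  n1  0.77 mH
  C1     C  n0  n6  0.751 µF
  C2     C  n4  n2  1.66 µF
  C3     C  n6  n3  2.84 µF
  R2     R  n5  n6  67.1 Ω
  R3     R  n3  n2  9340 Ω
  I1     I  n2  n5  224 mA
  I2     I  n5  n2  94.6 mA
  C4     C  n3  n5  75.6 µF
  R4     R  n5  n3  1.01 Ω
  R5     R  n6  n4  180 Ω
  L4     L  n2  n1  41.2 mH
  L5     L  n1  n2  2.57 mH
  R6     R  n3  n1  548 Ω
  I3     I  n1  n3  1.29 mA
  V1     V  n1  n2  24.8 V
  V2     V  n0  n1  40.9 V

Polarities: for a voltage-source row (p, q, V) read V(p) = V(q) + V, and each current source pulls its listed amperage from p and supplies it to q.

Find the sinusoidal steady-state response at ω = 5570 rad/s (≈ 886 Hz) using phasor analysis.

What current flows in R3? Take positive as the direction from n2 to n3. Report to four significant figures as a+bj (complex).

-0.0008179+0.001170j A

Element admittances at ω=5570 rad/s:
  Y(R1) = 0.9174+0.000j S between n6,n2
  Y(L1) = 0.000-0.02910j S between n1,n6
  Y(L2) = 0.000-0.3252j S between n1,n0
  Y(L3) = 0.000-0.2332j S between n6,n1
  Y(C1) = 0.000+0.004183j S between n0,n6
  Y(C2) = 0.000+0.009246j S between n4,n2
  Y(C3) = 0.000+0.01582j S between n6,n3
  Y(R2) = 0.01490+0.000j S between n5,n6
  Y(R3) = 0.0001071+0.000j S between n3,n2
  I1: injects 0.224 A into n5 (from n2)
  I2: injects 0.0946 A into n2 (from n5)
  Y(C4) = 0.000+0.4211j S between n3,n5
  Y(R4) = 0.9901+0.000j S between n5,n3
  Y(R5) = 0.005556+0.000j S between n6,n4
  Y(L4) = 0.000-0.004358j S between n2,n1
  Y(L5) = 0.000-0.06986j S between n1,n2
  Y(R6) = 0.001825+0.000j S between n3,n1
  I3: injects 0.00129 A into n3 (from n1)
  V1: constraint V(n1)−V(n2) = 24.8
  V2: constraint V(n0)−V(n1) = 40.9
Assemble and solve the 8×8 MNA system:
  V(n1)=-40.90+0.000j  V(n2)=-65.70+0.000j  V(n3)=-58.06-10.93j  V(n4)=-67.94-2.485j  V(n5)=-58.00-10.89j  V(n6)=-63.80-6.210j
  i(V1)=-1.635+7.560j  i(V2)=0.02598+13.04j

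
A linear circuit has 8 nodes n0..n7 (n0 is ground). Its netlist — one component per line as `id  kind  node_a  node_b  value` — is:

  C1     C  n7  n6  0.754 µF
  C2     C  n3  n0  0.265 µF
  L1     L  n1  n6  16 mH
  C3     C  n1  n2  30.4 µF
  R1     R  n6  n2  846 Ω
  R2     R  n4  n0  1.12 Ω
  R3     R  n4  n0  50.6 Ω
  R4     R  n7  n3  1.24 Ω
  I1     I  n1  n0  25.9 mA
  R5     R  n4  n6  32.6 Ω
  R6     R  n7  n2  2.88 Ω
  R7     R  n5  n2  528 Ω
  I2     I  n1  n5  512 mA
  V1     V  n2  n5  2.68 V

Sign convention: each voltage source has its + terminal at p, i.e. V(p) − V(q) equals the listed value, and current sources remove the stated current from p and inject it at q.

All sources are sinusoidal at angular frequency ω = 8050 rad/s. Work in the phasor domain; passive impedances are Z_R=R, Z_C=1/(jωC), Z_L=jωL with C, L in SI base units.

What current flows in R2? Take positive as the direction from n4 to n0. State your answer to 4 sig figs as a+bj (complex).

MNA unknowns: 7 node voltages V₁..V_7 plus 1 source current (V1)
C1: Y=0.000+0.006070j on G[7,6]
C2: Y=0.000+0.002133j on G[3,0]
L1: Y=0.000-0.007764j on G[1,6]
C3: Y=0.000+0.2447j on G[1,2]
R1: Y=0.001182+0.000j on G[6,2]
R2: Y=0.8929+0.000j on G[4,0]
R3: Y=0.01976+0.000j on G[4,0]
R4: Y=0.8065+0.000j on G[7,3]
I1: z[1]−=0.0259, z[0]+=0.0259
R5: Y=0.03067+0.000j on G[4,6]
R6: Y=0.3472+0.000j on G[7,2]
R7: Y=0.001894+0.000j on G[5,2]
I2: z[1]−=0.512, z[5]+=0.512
V1: row V2−V5=2.68, i_V1 at 2,5
solve → V1=-29.13+8.548j, V2=-28.22+6.143j, V3=-28.08+6.874j, V4=-0.01231+0.06563j, V5=-30.90+6.143j, V6=-0.3786+2.018j, V7=-28.09+6.800j
aux → i_V1=-0.5171+0.000j

-0.01099+0.05860j A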